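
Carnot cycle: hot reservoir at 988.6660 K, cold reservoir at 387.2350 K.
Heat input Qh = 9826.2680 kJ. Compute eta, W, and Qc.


eta = 1 - 387.2350/988.6660 = 0.6083
W = 0.6083 * 9826.2680 = 5977.5720 kJ
Qc = 9826.2680 - 5977.5720 = 3848.6960 kJ

eta = 60.8326%, W = 5977.5720 kJ, Qc = 3848.6960 kJ


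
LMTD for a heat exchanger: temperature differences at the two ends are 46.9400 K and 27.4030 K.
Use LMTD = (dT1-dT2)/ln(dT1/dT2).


dT1/dT2 = 1.7130
ln(dT1/dT2) = 0.5382
LMTD = 19.5370 / 0.5382 = 36.2994 K

36.2994 K


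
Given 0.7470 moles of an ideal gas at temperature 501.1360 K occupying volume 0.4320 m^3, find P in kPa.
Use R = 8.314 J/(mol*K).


P = nRT/V = 0.7470 * 8.314 * 501.1360 / 0.4320
= 3112.3342 / 0.4320 = 7204.4773 Pa = 7.2045 kPa

7.2045 kPa


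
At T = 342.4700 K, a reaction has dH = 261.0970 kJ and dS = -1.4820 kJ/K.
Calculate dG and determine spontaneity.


T*dS = 342.4700 * -1.4820 = -507.5405 kJ
dG = 261.0970 + 507.5405 = 768.6375 kJ (non-spontaneous)

dG = 768.6375 kJ, non-spontaneous


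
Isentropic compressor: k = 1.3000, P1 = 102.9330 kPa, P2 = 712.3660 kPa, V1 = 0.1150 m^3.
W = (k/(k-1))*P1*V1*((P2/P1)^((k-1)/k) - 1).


(k-1)/k = 0.2308
(P2/P1)^exp = 1.5627
W = 4.3333 * 102.9330 * 0.1150 * (1.5627 - 1) = 28.8646 kJ

28.8646 kJ


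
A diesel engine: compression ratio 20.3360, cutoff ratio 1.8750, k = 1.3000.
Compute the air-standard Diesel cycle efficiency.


r^(k-1) = 2.4688
rc^k = 2.2641
eta = 0.5498 = 54.9846%

54.9846%


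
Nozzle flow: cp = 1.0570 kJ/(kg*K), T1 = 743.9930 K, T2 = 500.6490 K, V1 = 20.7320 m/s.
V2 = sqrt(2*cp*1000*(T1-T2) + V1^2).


dT = 243.3440 K
2*cp*1000*dT = 514429.2160
V1^2 = 429.8158
V2 = sqrt(514859.0318) = 717.5368 m/s

717.5368 m/s


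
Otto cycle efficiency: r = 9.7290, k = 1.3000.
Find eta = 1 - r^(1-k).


r^(k-1) = 1.9789
eta = 1 - 1/1.9789 = 0.4947 = 49.4665%

49.4665%


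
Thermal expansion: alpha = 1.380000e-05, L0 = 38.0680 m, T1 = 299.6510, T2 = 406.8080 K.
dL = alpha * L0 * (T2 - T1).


dT = 107.1570 K
dL = 1.380000e-05 * 38.0680 * 107.1570 = 0.056294 m
L_final = 38.124294 m

dL = 0.056294 m


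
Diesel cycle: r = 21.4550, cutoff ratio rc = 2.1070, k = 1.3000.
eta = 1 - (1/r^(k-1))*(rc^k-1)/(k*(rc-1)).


r^(k-1) = 2.5088
rc^k = 2.6349
eta = 0.5472 = 54.7164%

54.7164%


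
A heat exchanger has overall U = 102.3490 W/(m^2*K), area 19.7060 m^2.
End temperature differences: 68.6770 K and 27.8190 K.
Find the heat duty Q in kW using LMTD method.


LMTD = 45.2122 K
Q = 102.3490 * 19.7060 * 45.2122 = 91187.9080 W = 91.1879 kW

91.1879 kW


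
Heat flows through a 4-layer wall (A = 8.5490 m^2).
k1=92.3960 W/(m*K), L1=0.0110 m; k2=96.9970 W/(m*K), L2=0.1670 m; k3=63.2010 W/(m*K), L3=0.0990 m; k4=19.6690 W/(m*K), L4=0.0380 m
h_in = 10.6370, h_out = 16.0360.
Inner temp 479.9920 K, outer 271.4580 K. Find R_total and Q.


R_conv_in = 1/(10.6370*8.5490) = 0.0110
R_1 = 0.0110/(92.3960*8.5490) = 1.3926e-05
R_2 = 0.1670/(96.9970*8.5490) = 0.0002
R_3 = 0.0990/(63.2010*8.5490) = 0.0002
R_4 = 0.0380/(19.6690*8.5490) = 0.0002
R_conv_out = 1/(16.0360*8.5490) = 0.0073
R_total = 0.0189 K/W
Q = 208.5340 / 0.0189 = 11024.3871 W

R_total = 0.0189 K/W, Q = 11024.3871 W


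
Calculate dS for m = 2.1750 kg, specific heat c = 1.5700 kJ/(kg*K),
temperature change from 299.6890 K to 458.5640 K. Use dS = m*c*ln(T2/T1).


T2/T1 = 1.5301
ln(T2/T1) = 0.4254
dS = 2.1750 * 1.5700 * 0.4254 = 1.4525 kJ/K

1.4525 kJ/K


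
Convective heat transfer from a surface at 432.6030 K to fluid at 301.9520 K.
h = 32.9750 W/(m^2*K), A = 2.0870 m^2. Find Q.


dT = 130.6510 K
Q = 32.9750 * 2.0870 * 130.6510 = 8991.2483 W

8991.2483 W


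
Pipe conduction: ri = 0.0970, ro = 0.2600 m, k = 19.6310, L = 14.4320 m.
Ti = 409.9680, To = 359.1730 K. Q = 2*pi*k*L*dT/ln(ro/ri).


dT = 50.7950 K
ln(ro/ri) = 0.9860
Q = 2*pi*19.6310*14.4320*50.7950 / 0.9860 = 91707.6971 W

91707.6971 W


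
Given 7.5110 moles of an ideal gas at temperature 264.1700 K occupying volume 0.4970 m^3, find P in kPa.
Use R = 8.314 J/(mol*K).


P = nRT/V = 7.5110 * 8.314 * 264.1700 / 0.4970
= 16496.4798 / 0.4970 = 33192.1122 Pa = 33.1921 kPa

33.1921 kPa


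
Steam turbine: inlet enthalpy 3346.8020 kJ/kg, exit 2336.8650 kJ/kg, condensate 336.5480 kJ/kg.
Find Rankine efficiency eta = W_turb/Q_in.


W = 1009.9370 kJ/kg
Q_in = 3010.2540 kJ/kg
eta = 0.3355 = 33.5499%

eta = 33.5499%


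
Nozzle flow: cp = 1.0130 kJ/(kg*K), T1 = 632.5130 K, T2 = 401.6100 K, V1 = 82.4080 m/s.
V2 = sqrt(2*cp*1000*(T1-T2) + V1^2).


dT = 230.9030 K
2*cp*1000*dT = 467809.4780
V1^2 = 6791.0785
V2 = sqrt(474600.5565) = 688.9126 m/s

688.9126 m/s


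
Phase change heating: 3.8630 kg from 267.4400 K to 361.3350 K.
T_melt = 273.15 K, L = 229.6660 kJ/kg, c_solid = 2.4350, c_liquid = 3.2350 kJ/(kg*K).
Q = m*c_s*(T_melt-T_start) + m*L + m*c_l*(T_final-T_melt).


Q1 (sensible, solid) = 3.8630 * 2.4350 * 5.7100 = 53.7106 kJ
Q2 (latent) = 3.8630 * 229.6660 = 887.1998 kJ
Q3 (sensible, liquid) = 3.8630 * 3.2350 * 88.1850 = 1102.0307 kJ
Q_total = 2042.9411 kJ

2042.9411 kJ


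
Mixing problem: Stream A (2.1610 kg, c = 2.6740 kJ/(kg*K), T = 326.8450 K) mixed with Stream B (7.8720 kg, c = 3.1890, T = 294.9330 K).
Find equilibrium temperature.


num = 9292.6198
den = 30.8823
Tf = 300.9042 K

300.9042 K


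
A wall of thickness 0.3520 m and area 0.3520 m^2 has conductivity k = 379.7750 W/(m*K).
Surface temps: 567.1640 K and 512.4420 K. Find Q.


dT = 54.7220 K
Q = 379.7750 * 0.3520 * 54.7220 / 0.3520 = 20782.0475 W

20782.0475 W


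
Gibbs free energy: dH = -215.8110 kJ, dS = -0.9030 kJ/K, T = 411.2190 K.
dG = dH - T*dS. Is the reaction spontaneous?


T*dS = 411.2190 * -0.9030 = -371.3308 kJ
dG = -215.8110 + 371.3308 = 155.5198 kJ (non-spontaneous)

dG = 155.5198 kJ, non-spontaneous


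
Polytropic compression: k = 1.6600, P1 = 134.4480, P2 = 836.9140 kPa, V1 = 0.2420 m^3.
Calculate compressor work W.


(k-1)/k = 0.3976
(P2/P1)^exp = 2.0689
W = 2.5152 * 134.4480 * 0.2420 * (2.0689 - 1) = 87.4714 kJ

87.4714 kJ


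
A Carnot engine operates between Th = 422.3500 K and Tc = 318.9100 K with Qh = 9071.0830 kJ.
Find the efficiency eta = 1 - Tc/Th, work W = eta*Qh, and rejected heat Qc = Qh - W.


eta = 1 - 318.9100/422.3500 = 0.2449
W = 0.2449 * 9071.0830 = 2221.6475 kJ
Qc = 9071.0830 - 2221.6475 = 6849.4355 kJ

eta = 24.4915%, W = 2221.6475 kJ, Qc = 6849.4355 kJ


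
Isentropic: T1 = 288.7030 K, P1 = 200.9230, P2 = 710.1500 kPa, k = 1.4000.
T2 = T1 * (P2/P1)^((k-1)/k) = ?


(k-1)/k = 0.2857
(P2/P1)^exp = 1.4344
T2 = 288.7030 * 1.4344 = 414.1086 K

414.1086 K


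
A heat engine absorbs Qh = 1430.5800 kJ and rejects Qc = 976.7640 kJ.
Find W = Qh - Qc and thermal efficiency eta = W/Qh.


W = 1430.5800 - 976.7640 = 453.8160 kJ
eta = 453.8160 / 1430.5800 = 0.3172 = 31.7225%

W = 453.8160 kJ, eta = 31.7225%


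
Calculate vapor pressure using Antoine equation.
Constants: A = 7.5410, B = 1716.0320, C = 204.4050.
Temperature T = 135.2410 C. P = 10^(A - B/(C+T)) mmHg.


C+T = 339.6460
B/(C+T) = 5.0524
log10(P) = 7.5410 - 5.0524 = 2.4886
P = 10^2.4886 = 308.0255 mmHg

308.0255 mmHg


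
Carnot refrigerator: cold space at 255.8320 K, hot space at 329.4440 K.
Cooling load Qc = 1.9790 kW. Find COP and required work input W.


COP = 255.8320 / 73.6120 = 3.4754
W = 1.9790 / 3.4754 = 0.5694 kW

COP = 3.4754, W = 0.5694 kW


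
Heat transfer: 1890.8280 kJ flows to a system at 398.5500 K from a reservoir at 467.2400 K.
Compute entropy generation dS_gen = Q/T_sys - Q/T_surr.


dS_sys = 1890.8280/398.5500 = 4.7443 kJ/K
dS_surr = -1890.8280/467.2400 = -4.0468 kJ/K
dS_gen = 4.7443 - 4.0468 = 0.6975 kJ/K (irreversible)

dS_gen = 0.6975 kJ/K, irreversible


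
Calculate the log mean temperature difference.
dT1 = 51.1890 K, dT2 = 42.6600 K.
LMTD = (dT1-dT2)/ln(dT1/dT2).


dT1/dT2 = 1.1999
ln(dT1/dT2) = 0.1823
LMTD = 8.5290 / 0.1823 = 46.7950 K

46.7950 K


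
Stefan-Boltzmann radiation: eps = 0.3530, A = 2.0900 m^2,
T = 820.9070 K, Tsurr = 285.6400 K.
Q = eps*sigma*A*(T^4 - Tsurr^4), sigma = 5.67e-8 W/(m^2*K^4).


T^4 = 4.5413e+11
Tsurr^4 = 6.6570e+09
Q = 0.3530 * 5.67e-8 * 2.0900 * 4.4747e+11 = 18718.3042 W

18718.3042 W


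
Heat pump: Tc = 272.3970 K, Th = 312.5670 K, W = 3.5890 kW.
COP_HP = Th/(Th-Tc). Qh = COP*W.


COP = 312.5670 / 40.1700 = 7.7811
Qh = 7.7811 * 3.5890 = 27.9264 kW

COP = 7.7811, Qh = 27.9264 kW


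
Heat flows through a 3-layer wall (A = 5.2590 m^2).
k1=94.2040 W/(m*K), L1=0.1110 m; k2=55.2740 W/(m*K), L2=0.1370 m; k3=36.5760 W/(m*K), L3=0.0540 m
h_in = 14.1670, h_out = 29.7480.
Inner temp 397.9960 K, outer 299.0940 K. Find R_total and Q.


R_conv_in = 1/(14.1670*5.2590) = 0.0134
R_1 = 0.1110/(94.2040*5.2590) = 0.0002
R_2 = 0.1370/(55.2740*5.2590) = 0.0005
R_3 = 0.0540/(36.5760*5.2590) = 0.0003
R_conv_out = 1/(29.7480*5.2590) = 0.0064
R_total = 0.0208 K/W
Q = 98.9020 / 0.0208 = 4757.1517 W

R_total = 0.0208 K/W, Q = 4757.1517 W


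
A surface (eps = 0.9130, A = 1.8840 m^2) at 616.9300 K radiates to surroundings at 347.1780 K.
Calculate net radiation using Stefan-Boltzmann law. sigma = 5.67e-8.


T^4 = 1.4486e+11
Tsurr^4 = 1.4528e+10
Q = 0.9130 * 5.67e-8 * 1.8840 * 1.3033e+11 = 12711.0081 W

12711.0081 W


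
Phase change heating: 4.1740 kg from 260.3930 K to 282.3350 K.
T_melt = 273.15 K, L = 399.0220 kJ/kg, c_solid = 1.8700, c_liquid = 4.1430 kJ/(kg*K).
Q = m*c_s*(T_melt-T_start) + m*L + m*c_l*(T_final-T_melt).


Q1 (sensible, solid) = 4.1740 * 1.8700 * 12.7570 = 99.5732 kJ
Q2 (latent) = 4.1740 * 399.0220 = 1665.5178 kJ
Q3 (sensible, liquid) = 4.1740 * 4.1430 * 9.1850 = 158.8351 kJ
Q_total = 1923.9262 kJ

1923.9262 kJ


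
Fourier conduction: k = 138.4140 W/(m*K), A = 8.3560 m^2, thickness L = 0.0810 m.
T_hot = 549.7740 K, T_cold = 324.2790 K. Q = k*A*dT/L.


dT = 225.4950 K
Q = 138.4140 * 8.3560 * 225.4950 / 0.0810 = 3219810.7673 W

3219810.7673 W


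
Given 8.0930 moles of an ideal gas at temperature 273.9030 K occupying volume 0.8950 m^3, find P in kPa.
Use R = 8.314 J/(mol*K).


P = nRT/V = 8.0930 * 8.314 * 273.9030 / 0.8950
= 18429.6187 / 0.8950 = 20591.7527 Pa = 20.5918 kPa

20.5918 kPa


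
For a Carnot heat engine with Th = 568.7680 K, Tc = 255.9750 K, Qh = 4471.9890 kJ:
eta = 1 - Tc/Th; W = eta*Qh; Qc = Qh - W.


eta = 1 - 255.9750/568.7680 = 0.5499
W = 0.5499 * 4471.9890 = 2459.3628 kJ
Qc = 4471.9890 - 2459.3628 = 2012.6262 kJ

eta = 54.9948%, W = 2459.3628 kJ, Qc = 2012.6262 kJ


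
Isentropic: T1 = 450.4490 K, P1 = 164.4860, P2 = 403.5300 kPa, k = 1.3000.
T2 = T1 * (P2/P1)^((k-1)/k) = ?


(k-1)/k = 0.2308
(P2/P1)^exp = 1.2301
T2 = 450.4490 * 1.2301 = 554.0988 K

554.0988 K


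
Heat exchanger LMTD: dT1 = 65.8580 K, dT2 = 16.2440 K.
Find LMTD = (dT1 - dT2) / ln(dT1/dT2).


dT1/dT2 = 4.0543
ln(dT1/dT2) = 1.3998
LMTD = 49.6140 / 1.3998 = 35.4442 K

35.4442 K


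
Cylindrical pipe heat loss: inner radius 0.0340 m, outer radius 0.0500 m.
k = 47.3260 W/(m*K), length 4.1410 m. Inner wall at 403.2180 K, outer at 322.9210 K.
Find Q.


dT = 80.2970 K
ln(ro/ri) = 0.3857
Q = 2*pi*47.3260*4.1410*80.2970 / 0.3857 = 256375.6813 W

256375.6813 W


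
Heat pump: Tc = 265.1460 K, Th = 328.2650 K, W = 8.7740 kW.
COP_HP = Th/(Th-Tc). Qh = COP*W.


COP = 328.2650 / 63.1190 = 5.2007
Qh = 5.2007 * 8.7740 = 45.6312 kW

COP = 5.2007, Qh = 45.6312 kW


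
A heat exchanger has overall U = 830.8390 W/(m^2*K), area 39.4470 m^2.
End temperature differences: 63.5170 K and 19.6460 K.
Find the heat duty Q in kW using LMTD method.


LMTD = 37.3869 K
Q = 830.8390 * 39.4470 * 37.3869 = 1225320.7359 W = 1225.3207 kW

1225.3207 kW


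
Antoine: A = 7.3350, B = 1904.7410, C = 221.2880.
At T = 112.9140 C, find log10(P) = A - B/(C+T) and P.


C+T = 334.2020
B/(C+T) = 5.6994
log10(P) = 7.3350 - 5.6994 = 1.6356
P = 10^1.6356 = 43.2145 mmHg

43.2145 mmHg


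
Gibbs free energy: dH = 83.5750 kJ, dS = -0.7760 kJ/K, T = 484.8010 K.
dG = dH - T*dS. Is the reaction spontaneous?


T*dS = 484.8010 * -0.7760 = -376.2056 kJ
dG = 83.5750 + 376.2056 = 459.7806 kJ (non-spontaneous)

dG = 459.7806 kJ, non-spontaneous


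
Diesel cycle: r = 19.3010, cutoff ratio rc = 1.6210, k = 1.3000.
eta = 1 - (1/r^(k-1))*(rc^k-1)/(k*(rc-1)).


r^(k-1) = 2.4304
rc^k = 1.8738
eta = 0.5547 = 55.4660%

55.4660%


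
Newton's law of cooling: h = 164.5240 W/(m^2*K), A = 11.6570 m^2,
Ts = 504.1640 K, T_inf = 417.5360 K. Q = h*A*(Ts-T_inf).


dT = 86.6280 K
Q = 164.5240 * 11.6570 * 86.6280 = 166140.0528 W

166140.0528 W


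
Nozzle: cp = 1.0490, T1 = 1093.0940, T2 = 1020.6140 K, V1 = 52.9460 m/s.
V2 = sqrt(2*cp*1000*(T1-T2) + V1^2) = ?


dT = 72.4800 K
2*cp*1000*dT = 152063.0400
V1^2 = 2803.2789
V2 = sqrt(154866.3189) = 393.5306 m/s

393.5306 m/s


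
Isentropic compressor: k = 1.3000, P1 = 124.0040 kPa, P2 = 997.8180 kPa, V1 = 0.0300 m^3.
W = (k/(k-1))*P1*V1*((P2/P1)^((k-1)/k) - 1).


(k-1)/k = 0.2308
(P2/P1)^exp = 1.6180
W = 4.3333 * 124.0040 * 0.0300 * (1.6180 - 1) = 9.9631 kJ

9.9631 kJ


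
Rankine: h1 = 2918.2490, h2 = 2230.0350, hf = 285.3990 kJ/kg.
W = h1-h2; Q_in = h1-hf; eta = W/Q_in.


W = 688.2140 kJ/kg
Q_in = 2632.8500 kJ/kg
eta = 0.2614 = 26.1395%

eta = 26.1395%


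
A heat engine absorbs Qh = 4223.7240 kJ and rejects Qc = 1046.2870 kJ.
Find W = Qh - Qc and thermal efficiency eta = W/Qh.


W = 4223.7240 - 1046.2870 = 3177.4370 kJ
eta = 3177.4370 / 4223.7240 = 0.7523 = 75.2283%

W = 3177.4370 kJ, eta = 75.2283%


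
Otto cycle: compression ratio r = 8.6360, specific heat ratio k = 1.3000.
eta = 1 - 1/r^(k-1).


r^(k-1) = 1.9094
eta = 1 - 1/1.9094 = 0.4763 = 47.6271%

47.6271%


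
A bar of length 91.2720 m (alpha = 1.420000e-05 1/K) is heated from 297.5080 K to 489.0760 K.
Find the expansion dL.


dT = 191.5680 K
dL = 1.420000e-05 * 91.2720 * 191.5680 = 0.248284 m
L_final = 91.520284 m

dL = 0.248284 m


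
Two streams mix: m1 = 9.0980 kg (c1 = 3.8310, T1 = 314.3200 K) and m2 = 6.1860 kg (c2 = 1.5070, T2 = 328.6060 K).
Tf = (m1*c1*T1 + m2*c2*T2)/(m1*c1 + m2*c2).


num = 14018.8113
den = 44.1767
Tf = 317.3347 K

317.3347 K


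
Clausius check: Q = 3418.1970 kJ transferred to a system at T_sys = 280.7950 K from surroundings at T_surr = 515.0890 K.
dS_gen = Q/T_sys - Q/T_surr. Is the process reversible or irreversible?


dS_sys = 3418.1970/280.7950 = 12.1733 kJ/K
dS_surr = -3418.1970/515.0890 = -6.6361 kJ/K
dS_gen = 12.1733 - 6.6361 = 5.5372 kJ/K (irreversible)

dS_gen = 5.5372 kJ/K, irreversible


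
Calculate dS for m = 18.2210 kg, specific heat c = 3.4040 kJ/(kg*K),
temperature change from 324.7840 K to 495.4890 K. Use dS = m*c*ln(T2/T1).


T2/T1 = 1.5256
ln(T2/T1) = 0.4224
dS = 18.2210 * 3.4040 * 0.4224 = 26.1981 kJ/K

26.1981 kJ/K


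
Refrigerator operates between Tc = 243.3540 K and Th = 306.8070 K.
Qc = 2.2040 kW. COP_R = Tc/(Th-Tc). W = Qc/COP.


COP = 243.3540 / 63.4530 = 3.8352
W = 2.2040 / 3.8352 = 0.5747 kW

COP = 3.8352, W = 0.5747 kW


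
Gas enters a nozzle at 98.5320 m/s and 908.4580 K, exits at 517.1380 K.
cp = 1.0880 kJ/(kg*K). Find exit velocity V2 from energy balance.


dT = 391.3200 K
2*cp*1000*dT = 851512.3200
V1^2 = 9708.5550
V2 = sqrt(861220.8750) = 928.0199 m/s

928.0199 m/s


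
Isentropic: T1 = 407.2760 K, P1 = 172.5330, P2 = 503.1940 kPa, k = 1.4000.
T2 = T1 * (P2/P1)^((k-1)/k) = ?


(k-1)/k = 0.2857
(P2/P1)^exp = 1.3577
T2 = 407.2760 * 1.3577 = 552.9768 K

552.9768 K


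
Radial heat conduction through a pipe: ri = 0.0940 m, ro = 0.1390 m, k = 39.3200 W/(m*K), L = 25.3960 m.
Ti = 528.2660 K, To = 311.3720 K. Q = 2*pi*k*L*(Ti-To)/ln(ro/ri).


dT = 216.8940 K
ln(ro/ri) = 0.3912
Q = 2*pi*39.3200*25.3960*216.8940 / 0.3912 = 3478808.5955 W

3478808.5955 W


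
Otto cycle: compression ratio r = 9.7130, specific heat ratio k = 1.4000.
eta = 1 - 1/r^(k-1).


r^(k-1) = 2.4828
eta = 1 - 1/2.4828 = 0.5972 = 59.7229%

59.7229%


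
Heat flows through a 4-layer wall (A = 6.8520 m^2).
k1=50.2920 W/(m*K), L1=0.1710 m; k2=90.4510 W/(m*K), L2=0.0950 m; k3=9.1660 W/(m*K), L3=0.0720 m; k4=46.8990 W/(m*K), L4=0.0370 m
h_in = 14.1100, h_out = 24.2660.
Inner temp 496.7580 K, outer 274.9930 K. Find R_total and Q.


R_conv_in = 1/(14.1100*6.8520) = 0.0103
R_1 = 0.1710/(50.2920*6.8520) = 0.0005
R_2 = 0.0950/(90.4510*6.8520) = 0.0002
R_3 = 0.0720/(9.1660*6.8520) = 0.0011
R_4 = 0.0370/(46.8990*6.8520) = 0.0001
R_conv_out = 1/(24.2660*6.8520) = 0.0060
R_total = 0.0183 K/W
Q = 221.7650 / 0.0183 = 12139.1659 W

R_total = 0.0183 K/W, Q = 12139.1659 W


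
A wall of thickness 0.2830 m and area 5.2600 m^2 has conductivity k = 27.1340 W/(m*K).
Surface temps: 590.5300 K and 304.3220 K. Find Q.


dT = 286.2080 K
Q = 27.1340 * 5.2600 * 286.2080 / 0.2830 = 144342.7244 W

144342.7244 W


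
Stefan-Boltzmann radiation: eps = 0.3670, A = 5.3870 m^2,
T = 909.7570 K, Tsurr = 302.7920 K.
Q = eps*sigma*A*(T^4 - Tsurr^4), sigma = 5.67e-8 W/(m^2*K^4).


T^4 = 6.8502e+11
Tsurr^4 = 8.4058e+09
Q = 0.3670 * 5.67e-8 * 5.3870 * 6.7661e+11 = 75846.5056 W

75846.5056 W


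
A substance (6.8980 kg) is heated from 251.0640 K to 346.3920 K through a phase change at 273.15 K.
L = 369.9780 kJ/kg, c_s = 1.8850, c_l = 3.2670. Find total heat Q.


Q1 (sensible, solid) = 6.8980 * 1.8850 * 22.0860 = 287.1783 kJ
Q2 (latent) = 6.8980 * 369.9780 = 2552.1082 kJ
Q3 (sensible, liquid) = 6.8980 * 3.2670 * 73.2420 = 1650.5646 kJ
Q_total = 4489.8511 kJ

4489.8511 kJ


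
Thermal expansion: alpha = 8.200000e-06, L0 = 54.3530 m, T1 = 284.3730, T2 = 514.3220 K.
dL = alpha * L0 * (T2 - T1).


dT = 229.9490 K
dL = 8.200000e-06 * 54.3530 * 229.9490 = 0.102487 m
L_final = 54.455487 m

dL = 0.102487 m


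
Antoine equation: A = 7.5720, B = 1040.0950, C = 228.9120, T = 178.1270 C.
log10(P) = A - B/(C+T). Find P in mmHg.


C+T = 407.0390
B/(C+T) = 2.5553
log10(P) = 7.5720 - 2.5553 = 5.0167
P = 10^5.0167 = 103927.1179 mmHg

103927.1179 mmHg


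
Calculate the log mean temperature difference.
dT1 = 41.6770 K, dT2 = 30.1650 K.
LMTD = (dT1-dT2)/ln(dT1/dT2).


dT1/dT2 = 1.3816
ln(dT1/dT2) = 0.3233
LMTD = 11.5120 / 0.3233 = 35.6114 K

35.6114 K


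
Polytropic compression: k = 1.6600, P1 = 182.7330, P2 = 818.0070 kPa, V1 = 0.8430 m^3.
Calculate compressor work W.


(k-1)/k = 0.3976
(P2/P1)^exp = 1.8147
W = 2.5152 * 182.7330 * 0.8430 * (1.8147 - 1) = 315.6547 kJ

315.6547 kJ


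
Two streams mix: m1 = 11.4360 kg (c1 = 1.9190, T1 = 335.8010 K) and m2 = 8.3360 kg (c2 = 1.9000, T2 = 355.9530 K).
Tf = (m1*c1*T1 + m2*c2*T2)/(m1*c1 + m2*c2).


num = 13007.1086
den = 37.7841
Tf = 344.2484 K

344.2484 K


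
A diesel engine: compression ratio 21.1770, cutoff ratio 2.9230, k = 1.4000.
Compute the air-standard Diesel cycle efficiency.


r^(k-1) = 3.3911
rc^k = 4.4891
eta = 0.6178 = 61.7826%

61.7826%


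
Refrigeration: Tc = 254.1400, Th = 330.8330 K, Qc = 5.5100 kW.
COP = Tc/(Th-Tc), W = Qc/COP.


COP = 254.1400 / 76.6930 = 3.3137
W = 5.5100 / 3.3137 = 1.6628 kW

COP = 3.3137, W = 1.6628 kW


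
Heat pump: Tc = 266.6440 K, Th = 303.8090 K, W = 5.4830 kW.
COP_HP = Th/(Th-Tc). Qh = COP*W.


COP = 303.8090 / 37.1650 = 8.1746
Qh = 8.1746 * 5.4830 = 44.8213 kW

COP = 8.1746, Qh = 44.8213 kW


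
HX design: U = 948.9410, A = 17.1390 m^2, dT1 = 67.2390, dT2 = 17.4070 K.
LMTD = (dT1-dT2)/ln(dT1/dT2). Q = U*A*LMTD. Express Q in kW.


LMTD = 36.8749 K
Q = 948.9410 * 17.1390 * 36.8749 = 599729.2011 W = 599.7292 kW

599.7292 kW


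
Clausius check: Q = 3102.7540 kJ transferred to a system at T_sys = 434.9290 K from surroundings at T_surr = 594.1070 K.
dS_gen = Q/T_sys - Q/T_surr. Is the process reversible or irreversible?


dS_sys = 3102.7540/434.9290 = 7.1339 kJ/K
dS_surr = -3102.7540/594.1070 = -5.2226 kJ/K
dS_gen = 7.1339 - 5.2226 = 1.9114 kJ/K (irreversible)

dS_gen = 1.9114 kJ/K, irreversible


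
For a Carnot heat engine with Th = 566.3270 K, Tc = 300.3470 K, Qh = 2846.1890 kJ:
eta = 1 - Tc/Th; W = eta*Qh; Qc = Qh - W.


eta = 1 - 300.3470/566.3270 = 0.4697
W = 0.4697 * 2846.1890 = 1336.7354 kJ
Qc = 2846.1890 - 1336.7354 = 1509.4536 kJ

eta = 46.9658%, W = 1336.7354 kJ, Qc = 1509.4536 kJ


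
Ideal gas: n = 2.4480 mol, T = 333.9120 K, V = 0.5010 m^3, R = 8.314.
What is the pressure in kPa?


P = nRT/V = 2.4480 * 8.314 * 333.9120 / 0.5010
= 6796.0014 / 0.5010 = 13564.8731 Pa = 13.5649 kPa

13.5649 kPa


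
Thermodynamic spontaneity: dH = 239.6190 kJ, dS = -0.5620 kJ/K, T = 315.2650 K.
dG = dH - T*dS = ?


T*dS = 315.2650 * -0.5620 = -177.1789 kJ
dG = 239.6190 + 177.1789 = 416.7979 kJ (non-spontaneous)

dG = 416.7979 kJ, non-spontaneous


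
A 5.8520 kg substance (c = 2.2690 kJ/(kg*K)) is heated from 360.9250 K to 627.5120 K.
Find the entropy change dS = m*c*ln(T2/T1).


T2/T1 = 1.7386
ln(T2/T1) = 0.5531
dS = 5.8520 * 2.2690 * 0.5531 = 7.3441 kJ/K

7.3441 kJ/K


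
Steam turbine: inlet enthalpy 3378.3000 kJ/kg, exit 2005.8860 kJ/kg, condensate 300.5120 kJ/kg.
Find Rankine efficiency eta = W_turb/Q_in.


W = 1372.4140 kJ/kg
Q_in = 3077.7880 kJ/kg
eta = 0.4459 = 44.5909%

eta = 44.5909%


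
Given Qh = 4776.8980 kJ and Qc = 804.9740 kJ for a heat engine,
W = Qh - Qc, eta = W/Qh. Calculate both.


W = 4776.8980 - 804.9740 = 3971.9240 kJ
eta = 3971.9240 / 4776.8980 = 0.8315 = 83.1486%

W = 3971.9240 kJ, eta = 83.1486%


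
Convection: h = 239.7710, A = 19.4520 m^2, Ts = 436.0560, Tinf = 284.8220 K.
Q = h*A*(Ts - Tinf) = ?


dT = 151.2340 K
Q = 239.7710 * 19.4520 * 151.2340 = 705359.2313 W

705359.2313 W


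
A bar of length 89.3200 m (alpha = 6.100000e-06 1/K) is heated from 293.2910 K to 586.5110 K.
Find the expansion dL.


dT = 293.2200 K
dL = 6.100000e-06 * 89.3200 * 293.2200 = 0.159762 m
L_final = 89.479762 m

dL = 0.159762 m


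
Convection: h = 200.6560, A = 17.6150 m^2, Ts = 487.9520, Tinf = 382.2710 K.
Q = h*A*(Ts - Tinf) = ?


dT = 105.6810 K
Q = 200.6560 * 17.6150 * 105.6810 = 373535.3535 W

373535.3535 W


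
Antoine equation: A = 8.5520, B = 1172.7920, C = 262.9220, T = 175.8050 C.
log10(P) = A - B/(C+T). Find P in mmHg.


C+T = 438.7270
B/(C+T) = 2.6732
log10(P) = 8.5520 - 2.6732 = 5.8788
P = 10^5.8788 = 756536.1214 mmHg

756536.1214 mmHg


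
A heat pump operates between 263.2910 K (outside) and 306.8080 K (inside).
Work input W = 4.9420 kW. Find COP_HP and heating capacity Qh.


COP = 306.8080 / 43.5170 = 7.0503
Qh = 7.0503 * 4.9420 = 34.8426 kW

COP = 7.0503, Qh = 34.8426 kW


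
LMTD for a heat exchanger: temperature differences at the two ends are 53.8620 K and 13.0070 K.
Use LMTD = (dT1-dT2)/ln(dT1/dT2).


dT1/dT2 = 4.1410
ln(dT1/dT2) = 1.4209
LMTD = 40.8550 / 1.4209 = 28.7521 K

28.7521 K


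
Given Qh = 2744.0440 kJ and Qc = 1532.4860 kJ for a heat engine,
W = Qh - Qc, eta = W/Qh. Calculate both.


W = 2744.0440 - 1532.4860 = 1211.5580 kJ
eta = 1211.5580 / 2744.0440 = 0.4415 = 44.1523%

W = 1211.5580 kJ, eta = 44.1523%


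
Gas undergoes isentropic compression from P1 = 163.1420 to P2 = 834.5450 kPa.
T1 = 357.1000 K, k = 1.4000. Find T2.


(k-1)/k = 0.2857
(P2/P1)^exp = 1.5942
T2 = 357.1000 * 1.5942 = 569.2829 K

569.2829 K


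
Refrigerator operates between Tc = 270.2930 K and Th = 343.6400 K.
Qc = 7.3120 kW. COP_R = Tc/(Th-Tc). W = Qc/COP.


COP = 270.2930 / 73.3470 = 3.6851
W = 7.3120 / 3.6851 = 1.9842 kW

COP = 3.6851, W = 1.9842 kW


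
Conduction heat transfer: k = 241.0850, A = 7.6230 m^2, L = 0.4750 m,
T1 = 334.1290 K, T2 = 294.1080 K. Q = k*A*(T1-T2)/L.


dT = 40.0210 K
Q = 241.0850 * 7.6230 * 40.0210 / 0.4750 = 154842.5933 W

154842.5933 W


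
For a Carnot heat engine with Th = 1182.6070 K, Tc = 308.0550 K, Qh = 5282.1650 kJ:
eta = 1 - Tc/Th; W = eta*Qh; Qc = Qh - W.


eta = 1 - 308.0550/1182.6070 = 0.7395
W = 0.7395 * 5282.1650 = 3906.2241 kJ
Qc = 5282.1650 - 3906.2241 = 1375.9409 kJ

eta = 73.9512%, W = 3906.2241 kJ, Qc = 1375.9409 kJ


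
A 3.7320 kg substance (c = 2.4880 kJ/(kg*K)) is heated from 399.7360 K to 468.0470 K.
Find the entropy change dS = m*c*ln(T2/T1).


T2/T1 = 1.1709
ln(T2/T1) = 0.1578
dS = 3.7320 * 2.4880 * 0.1578 = 1.4649 kJ/K

1.4649 kJ/K


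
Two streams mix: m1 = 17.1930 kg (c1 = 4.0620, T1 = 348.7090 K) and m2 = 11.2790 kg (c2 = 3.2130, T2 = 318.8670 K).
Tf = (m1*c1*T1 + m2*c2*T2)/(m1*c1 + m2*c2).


num = 35908.6847
den = 106.0774
Tf = 338.5140 K

338.5140 K


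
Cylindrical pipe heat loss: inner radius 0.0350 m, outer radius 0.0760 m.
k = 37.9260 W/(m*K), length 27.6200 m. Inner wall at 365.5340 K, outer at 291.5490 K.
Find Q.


dT = 73.9850 K
ln(ro/ri) = 0.7754
Q = 2*pi*37.9260*27.6200*73.9850 / 0.7754 = 628010.2182 W

628010.2182 W


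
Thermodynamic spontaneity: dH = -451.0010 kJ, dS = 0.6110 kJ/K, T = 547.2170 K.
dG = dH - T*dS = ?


T*dS = 547.2170 * 0.6110 = 334.3496 kJ
dG = -451.0010 - 334.3496 = -785.3506 kJ (spontaneous)

dG = -785.3506 kJ, spontaneous


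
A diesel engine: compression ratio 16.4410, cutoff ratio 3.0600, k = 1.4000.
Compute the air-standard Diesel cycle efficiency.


r^(k-1) = 3.0646
rc^k = 4.7864
eta = 0.5716 = 57.1588%

57.1588%


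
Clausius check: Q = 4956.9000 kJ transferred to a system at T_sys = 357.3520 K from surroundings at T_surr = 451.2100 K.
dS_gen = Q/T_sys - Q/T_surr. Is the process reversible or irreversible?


dS_sys = 4956.9000/357.3520 = 13.8712 kJ/K
dS_surr = -4956.9000/451.2100 = -10.9858 kJ/K
dS_gen = 13.8712 - 10.9858 = 2.8854 kJ/K (irreversible)

dS_gen = 2.8854 kJ/K, irreversible


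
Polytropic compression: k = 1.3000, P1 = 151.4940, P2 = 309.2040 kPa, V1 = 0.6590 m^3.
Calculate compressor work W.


(k-1)/k = 0.2308
(P2/P1)^exp = 1.1790
W = 4.3333 * 151.4940 * 0.6590 * (1.1790 - 1) = 77.4265 kJ

77.4265 kJ


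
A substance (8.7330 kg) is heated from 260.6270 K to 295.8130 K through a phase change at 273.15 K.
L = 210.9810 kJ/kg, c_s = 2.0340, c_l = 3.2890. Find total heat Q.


Q1 (sensible, solid) = 8.7330 * 2.0340 * 12.5230 = 222.4451 kJ
Q2 (latent) = 8.7330 * 210.9810 = 1842.4971 kJ
Q3 (sensible, liquid) = 8.7330 * 3.2890 * 22.6630 = 650.9457 kJ
Q_total = 2715.8878 kJ

2715.8878 kJ


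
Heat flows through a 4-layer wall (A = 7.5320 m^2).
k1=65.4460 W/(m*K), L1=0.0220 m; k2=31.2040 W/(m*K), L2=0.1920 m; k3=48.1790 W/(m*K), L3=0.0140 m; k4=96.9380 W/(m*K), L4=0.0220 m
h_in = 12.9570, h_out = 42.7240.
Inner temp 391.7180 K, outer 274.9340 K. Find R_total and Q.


R_conv_in = 1/(12.9570*7.5320) = 0.0102
R_1 = 0.0220/(65.4460*7.5320) = 4.4630e-05
R_2 = 0.1920/(31.2040*7.5320) = 0.0008
R_3 = 0.0140/(48.1790*7.5320) = 3.8580e-05
R_4 = 0.0220/(96.9380*7.5320) = 3.0131e-05
R_conv_out = 1/(42.7240*7.5320) = 0.0031
R_total = 0.0143 K/W
Q = 116.7840 / 0.0143 = 8175.5523 W

R_total = 0.0143 K/W, Q = 8175.5523 W


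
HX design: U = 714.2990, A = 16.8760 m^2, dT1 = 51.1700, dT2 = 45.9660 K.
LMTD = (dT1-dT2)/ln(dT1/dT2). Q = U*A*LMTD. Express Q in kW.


LMTD = 48.5215 K
Q = 714.2990 * 16.8760 * 48.5215 = 584902.8737 W = 584.9029 kW

584.9029 kW


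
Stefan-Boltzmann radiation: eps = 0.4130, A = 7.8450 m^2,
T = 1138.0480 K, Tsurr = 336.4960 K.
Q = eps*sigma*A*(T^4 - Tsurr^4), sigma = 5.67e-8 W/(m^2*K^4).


T^4 = 1.6774e+12
Tsurr^4 = 1.2821e+10
Q = 0.4130 * 5.67e-8 * 7.8450 * 1.6646e+12 = 305799.1064 W

305799.1064 W


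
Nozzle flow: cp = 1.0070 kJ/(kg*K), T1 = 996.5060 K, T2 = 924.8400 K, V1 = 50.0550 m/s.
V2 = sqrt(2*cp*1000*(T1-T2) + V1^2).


dT = 71.6660 K
2*cp*1000*dT = 144335.3240
V1^2 = 2505.5030
V2 = sqrt(146840.8270) = 383.1982 m/s

383.1982 m/s


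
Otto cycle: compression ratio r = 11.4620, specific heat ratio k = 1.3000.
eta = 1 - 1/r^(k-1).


r^(k-1) = 2.0786
eta = 1 - 1/2.0786 = 0.5189 = 51.8915%

51.8915%


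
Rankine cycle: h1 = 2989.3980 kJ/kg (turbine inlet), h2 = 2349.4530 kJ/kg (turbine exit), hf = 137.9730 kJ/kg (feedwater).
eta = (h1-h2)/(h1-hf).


W = 639.9450 kJ/kg
Q_in = 2851.4250 kJ/kg
eta = 0.2244 = 22.4430%

eta = 22.4430%


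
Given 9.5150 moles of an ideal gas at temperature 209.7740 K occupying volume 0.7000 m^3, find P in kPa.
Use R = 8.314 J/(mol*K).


P = nRT/V = 9.5150 * 8.314 * 209.7740 / 0.7000
= 16594.7408 / 0.7000 = 23706.7725 Pa = 23.7068 kPa

23.7068 kPa


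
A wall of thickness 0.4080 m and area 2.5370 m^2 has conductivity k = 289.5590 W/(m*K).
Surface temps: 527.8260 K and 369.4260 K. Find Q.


dT = 158.4000 K
Q = 289.5590 * 2.5370 * 158.4000 / 0.4080 = 285201.9887 W

285201.9887 W


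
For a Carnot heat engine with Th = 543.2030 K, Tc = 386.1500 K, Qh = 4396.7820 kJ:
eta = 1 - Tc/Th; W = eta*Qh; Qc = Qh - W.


eta = 1 - 386.1500/543.2030 = 0.2891
W = 0.2891 * 4396.7820 = 1271.2150 kJ
Qc = 4396.7820 - 1271.2150 = 3125.5670 kJ

eta = 28.9124%, W = 1271.2150 kJ, Qc = 3125.5670 kJ


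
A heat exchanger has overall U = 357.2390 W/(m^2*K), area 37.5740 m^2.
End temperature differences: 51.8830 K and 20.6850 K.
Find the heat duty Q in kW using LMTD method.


LMTD = 33.9263 K
Q = 357.2390 * 37.5740 * 33.9263 = 455388.8646 W = 455.3889 kW

455.3889 kW


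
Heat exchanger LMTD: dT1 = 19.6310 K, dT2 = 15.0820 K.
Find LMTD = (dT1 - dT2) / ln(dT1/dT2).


dT1/dT2 = 1.3016
ln(dT1/dT2) = 0.2636
LMTD = 4.5490 / 0.2636 = 17.2567 K

17.2567 K


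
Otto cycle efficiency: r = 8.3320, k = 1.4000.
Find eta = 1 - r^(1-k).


r^(k-1) = 2.3351
eta = 1 - 1/2.3351 = 0.5717 = 57.1747%

57.1747%


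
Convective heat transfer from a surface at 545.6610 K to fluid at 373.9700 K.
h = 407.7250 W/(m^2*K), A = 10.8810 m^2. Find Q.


dT = 171.6910 K
Q = 407.7250 * 10.8810 * 171.6910 = 761699.5199 W

761699.5199 W


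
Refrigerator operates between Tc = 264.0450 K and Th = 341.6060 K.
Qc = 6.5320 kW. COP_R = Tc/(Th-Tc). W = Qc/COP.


COP = 264.0450 / 77.5610 = 3.4044
W = 6.5320 / 3.4044 = 1.9187 kW

COP = 3.4044, W = 1.9187 kW


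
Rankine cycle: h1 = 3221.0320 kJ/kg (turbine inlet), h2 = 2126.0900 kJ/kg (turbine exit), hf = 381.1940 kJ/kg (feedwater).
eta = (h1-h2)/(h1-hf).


W = 1094.9420 kJ/kg
Q_in = 2839.8380 kJ/kg
eta = 0.3856 = 38.5565%

eta = 38.5565%


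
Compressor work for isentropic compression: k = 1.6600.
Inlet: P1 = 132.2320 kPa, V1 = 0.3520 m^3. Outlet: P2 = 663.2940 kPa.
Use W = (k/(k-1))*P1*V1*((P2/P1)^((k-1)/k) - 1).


(k-1)/k = 0.3976
(P2/P1)^exp = 1.8987
W = 2.5152 * 132.2320 * 0.3520 * (1.8987 - 1) = 105.2122 kJ

105.2122 kJ


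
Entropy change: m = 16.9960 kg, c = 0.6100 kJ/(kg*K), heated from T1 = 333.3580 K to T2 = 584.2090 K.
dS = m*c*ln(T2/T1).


T2/T1 = 1.7525
ln(T2/T1) = 0.5610
dS = 16.9960 * 0.6100 * 0.5610 = 5.8166 kJ/K

5.8166 kJ/K


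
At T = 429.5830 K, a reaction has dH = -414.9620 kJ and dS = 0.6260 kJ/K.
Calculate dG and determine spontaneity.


T*dS = 429.5830 * 0.6260 = 268.9190 kJ
dG = -414.9620 - 268.9190 = -683.8810 kJ (spontaneous)

dG = -683.8810 kJ, spontaneous


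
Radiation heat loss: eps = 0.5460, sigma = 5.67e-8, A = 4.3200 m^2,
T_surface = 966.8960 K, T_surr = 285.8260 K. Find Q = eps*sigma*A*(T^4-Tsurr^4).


T^4 = 8.7402e+11
Tsurr^4 = 6.6743e+09
Q = 0.5460 * 5.67e-8 * 4.3200 * 8.6734e+11 = 115997.6884 W

115997.6884 W


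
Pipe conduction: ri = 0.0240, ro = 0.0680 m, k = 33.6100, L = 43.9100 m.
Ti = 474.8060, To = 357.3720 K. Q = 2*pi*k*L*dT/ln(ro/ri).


dT = 117.4340 K
ln(ro/ri) = 1.0415
Q = 2*pi*33.6100*43.9100*117.4340 / 1.0415 = 1045600.1376 W

1045600.1376 W


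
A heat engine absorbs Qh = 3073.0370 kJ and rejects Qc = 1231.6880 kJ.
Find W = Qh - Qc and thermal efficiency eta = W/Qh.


W = 3073.0370 - 1231.6880 = 1841.3490 kJ
eta = 1841.3490 / 3073.0370 = 0.5992 = 59.9195%

W = 1841.3490 kJ, eta = 59.9195%


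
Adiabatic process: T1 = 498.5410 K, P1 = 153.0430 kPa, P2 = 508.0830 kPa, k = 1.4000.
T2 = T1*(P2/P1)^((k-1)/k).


(k-1)/k = 0.2857
(P2/P1)^exp = 1.4089
T2 = 498.5410 * 1.4089 = 702.4132 K

702.4132 K


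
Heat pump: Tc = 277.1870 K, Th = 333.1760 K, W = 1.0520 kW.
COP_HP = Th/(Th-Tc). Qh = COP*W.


COP = 333.1760 / 55.9890 = 5.9507
Qh = 5.9507 * 1.0520 = 6.2602 kW

COP = 5.9507, Qh = 6.2602 kW


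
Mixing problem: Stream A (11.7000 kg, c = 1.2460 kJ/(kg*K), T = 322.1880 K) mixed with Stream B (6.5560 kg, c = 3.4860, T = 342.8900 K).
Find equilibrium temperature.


num = 12533.4032
den = 37.4324
Tf = 334.8275 K

334.8275 K


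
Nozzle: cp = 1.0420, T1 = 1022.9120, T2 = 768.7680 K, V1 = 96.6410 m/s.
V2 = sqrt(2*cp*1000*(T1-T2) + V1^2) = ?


dT = 254.1440 K
2*cp*1000*dT = 529636.0960
V1^2 = 9339.4829
V2 = sqrt(538975.5789) = 734.1496 m/s

734.1496 m/s


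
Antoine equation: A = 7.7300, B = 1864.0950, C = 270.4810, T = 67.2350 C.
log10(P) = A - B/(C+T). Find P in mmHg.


C+T = 337.7160
B/(C+T) = 5.5197
log10(P) = 7.7300 - 5.5197 = 2.2103
P = 10^2.2103 = 162.2887 mmHg

162.2887 mmHg


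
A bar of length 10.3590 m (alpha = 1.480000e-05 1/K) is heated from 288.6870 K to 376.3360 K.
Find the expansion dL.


dT = 87.6490 K
dL = 1.480000e-05 * 10.3590 * 87.6490 = 0.013438 m
L_final = 10.372438 m

dL = 0.013438 m


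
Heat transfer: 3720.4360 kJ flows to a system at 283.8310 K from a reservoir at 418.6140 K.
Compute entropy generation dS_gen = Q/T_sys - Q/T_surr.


dS_sys = 3720.4360/283.8310 = 13.1079 kJ/K
dS_surr = -3720.4360/418.6140 = -8.8875 kJ/K
dS_gen = 13.1079 - 8.8875 = 4.2204 kJ/K (irreversible)

dS_gen = 4.2204 kJ/K, irreversible


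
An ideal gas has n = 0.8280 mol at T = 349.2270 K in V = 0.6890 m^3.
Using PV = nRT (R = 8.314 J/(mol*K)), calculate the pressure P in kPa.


P = nRT/V = 0.8280 * 8.314 * 349.2270 / 0.6890
= 2404.0759 / 0.6890 = 3489.2248 Pa = 3.4892 kPa

3.4892 kPa


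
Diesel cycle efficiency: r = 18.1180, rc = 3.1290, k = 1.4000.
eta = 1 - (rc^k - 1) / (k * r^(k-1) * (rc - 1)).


r^(k-1) = 3.1860
rc^k = 4.9382
eta = 0.5853 = 58.5286%

58.5286%


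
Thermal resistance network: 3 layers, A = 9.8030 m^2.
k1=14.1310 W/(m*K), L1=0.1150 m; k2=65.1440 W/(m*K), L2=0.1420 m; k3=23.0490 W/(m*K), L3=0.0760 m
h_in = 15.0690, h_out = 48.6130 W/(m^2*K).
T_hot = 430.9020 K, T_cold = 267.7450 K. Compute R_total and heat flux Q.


R_conv_in = 1/(15.0690*9.8030) = 0.0068
R_1 = 0.1150/(14.1310*9.8030) = 0.0008
R_2 = 0.1420/(65.1440*9.8030) = 0.0002
R_3 = 0.0760/(23.0490*9.8030) = 0.0003
R_conv_out = 1/(48.6130*9.8030) = 0.0021
R_total = 0.0103 K/W
Q = 163.1570 / 0.0103 = 15907.2238 W

R_total = 0.0103 K/W, Q = 15907.2238 W


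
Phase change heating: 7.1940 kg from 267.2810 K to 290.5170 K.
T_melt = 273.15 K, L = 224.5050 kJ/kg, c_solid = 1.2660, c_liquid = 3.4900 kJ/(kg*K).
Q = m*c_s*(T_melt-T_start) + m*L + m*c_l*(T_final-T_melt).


Q1 (sensible, solid) = 7.1940 * 1.2660 * 5.8690 = 53.4525 kJ
Q2 (latent) = 7.1940 * 224.5050 = 1615.0890 kJ
Q3 (sensible, liquid) = 7.1940 * 3.4900 * 17.3670 = 436.0343 kJ
Q_total = 2104.5758 kJ

2104.5758 kJ


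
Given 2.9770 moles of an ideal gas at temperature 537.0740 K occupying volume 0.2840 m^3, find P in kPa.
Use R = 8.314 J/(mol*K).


P = nRT/V = 2.9770 * 8.314 * 537.0740 / 0.2840
= 13292.9993 / 0.2840 = 46806.3357 Pa = 46.8063 kPa

46.8063 kPa


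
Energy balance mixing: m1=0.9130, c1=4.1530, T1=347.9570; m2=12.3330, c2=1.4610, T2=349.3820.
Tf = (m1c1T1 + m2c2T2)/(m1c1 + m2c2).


num = 7614.6888
den = 21.8102
Tf = 349.1343 K

349.1343 K


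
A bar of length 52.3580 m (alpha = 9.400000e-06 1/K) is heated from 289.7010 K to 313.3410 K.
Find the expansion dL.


dT = 23.6400 K
dL = 9.400000e-06 * 52.3580 * 23.6400 = 0.011635 m
L_final = 52.369635 m

dL = 0.011635 m


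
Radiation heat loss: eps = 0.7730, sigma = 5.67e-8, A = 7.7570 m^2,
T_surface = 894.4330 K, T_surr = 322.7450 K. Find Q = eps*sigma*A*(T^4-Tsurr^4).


T^4 = 6.4002e+11
Tsurr^4 = 1.0850e+10
Q = 0.7730 * 5.67e-8 * 7.7570 * 6.2917e+11 = 213905.4639 W

213905.4639 W


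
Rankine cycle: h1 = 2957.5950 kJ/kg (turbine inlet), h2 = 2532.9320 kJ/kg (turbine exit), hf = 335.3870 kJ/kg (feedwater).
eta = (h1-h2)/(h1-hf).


W = 424.6630 kJ/kg
Q_in = 2622.2080 kJ/kg
eta = 0.1619 = 16.1949%

eta = 16.1949%


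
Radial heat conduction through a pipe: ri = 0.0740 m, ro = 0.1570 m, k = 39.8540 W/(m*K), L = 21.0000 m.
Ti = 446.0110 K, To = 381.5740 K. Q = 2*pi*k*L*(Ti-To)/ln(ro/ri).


dT = 64.4370 K
ln(ro/ri) = 0.7522
Q = 2*pi*39.8540*21.0000*64.4370 / 0.7522 = 450489.0089 W

450489.0089 W


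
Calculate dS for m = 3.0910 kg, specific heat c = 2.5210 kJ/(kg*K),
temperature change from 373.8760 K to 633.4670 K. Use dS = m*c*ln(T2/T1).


T2/T1 = 1.6943
ln(T2/T1) = 0.5273
dS = 3.0910 * 2.5210 * 0.5273 = 4.1088 kJ/K

4.1088 kJ/K


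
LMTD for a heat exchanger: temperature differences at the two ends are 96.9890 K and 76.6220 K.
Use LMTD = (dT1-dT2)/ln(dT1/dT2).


dT1/dT2 = 1.2658
ln(dT1/dT2) = 0.2357
LMTD = 20.3670 / 0.2357 = 86.4058 K

86.4058 K


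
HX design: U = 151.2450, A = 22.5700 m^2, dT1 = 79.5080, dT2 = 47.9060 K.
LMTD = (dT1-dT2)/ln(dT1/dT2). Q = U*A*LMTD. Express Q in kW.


LMTD = 62.3785 K
Q = 151.2450 * 22.5700 * 62.3785 = 212935.2153 W = 212.9352 kW

212.9352 kW


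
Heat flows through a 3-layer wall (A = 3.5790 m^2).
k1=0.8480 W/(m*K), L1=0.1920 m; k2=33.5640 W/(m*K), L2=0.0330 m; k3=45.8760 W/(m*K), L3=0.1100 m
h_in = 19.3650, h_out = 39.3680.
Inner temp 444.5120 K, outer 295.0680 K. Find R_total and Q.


R_conv_in = 1/(19.3650*3.5790) = 0.0144
R_1 = 0.1920/(0.8480*3.5790) = 0.0633
R_2 = 0.0330/(33.5640*3.5790) = 0.0003
R_3 = 0.1100/(45.8760*3.5790) = 0.0007
R_conv_out = 1/(39.3680*3.5790) = 0.0071
R_total = 0.0857 K/W
Q = 149.4440 / 0.0857 = 1743.1410 W

R_total = 0.0857 K/W, Q = 1743.1410 W


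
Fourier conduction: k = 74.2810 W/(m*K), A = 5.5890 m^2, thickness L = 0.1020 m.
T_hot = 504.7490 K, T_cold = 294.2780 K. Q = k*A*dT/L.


dT = 210.4710 K
Q = 74.2810 * 5.5890 * 210.4710 / 0.1020 = 856651.0354 W

856651.0354 W


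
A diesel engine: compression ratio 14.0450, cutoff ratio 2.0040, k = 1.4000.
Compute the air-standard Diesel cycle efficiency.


r^(k-1) = 2.8775
rc^k = 2.6464
eta = 0.5929 = 59.2932%

59.2932%


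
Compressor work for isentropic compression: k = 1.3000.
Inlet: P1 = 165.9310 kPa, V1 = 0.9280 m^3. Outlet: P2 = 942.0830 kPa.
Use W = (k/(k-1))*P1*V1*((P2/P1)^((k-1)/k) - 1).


(k-1)/k = 0.2308
(P2/P1)^exp = 1.4929
W = 4.3333 * 165.9310 * 0.9280 * (1.4929 - 1) = 328.9095 kJ

328.9095 kJ


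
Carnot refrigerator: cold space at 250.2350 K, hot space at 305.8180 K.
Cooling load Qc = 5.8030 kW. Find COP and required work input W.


COP = 250.2350 / 55.5830 = 4.5020
W = 5.8030 / 4.5020 = 1.2890 kW

COP = 4.5020, W = 1.2890 kW


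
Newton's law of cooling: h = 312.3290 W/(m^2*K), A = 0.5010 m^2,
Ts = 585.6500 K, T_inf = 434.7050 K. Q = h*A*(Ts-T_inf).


dT = 150.9450 K
Q = 312.3290 * 0.5010 * 150.9450 = 23619.3950 W

23619.3950 W


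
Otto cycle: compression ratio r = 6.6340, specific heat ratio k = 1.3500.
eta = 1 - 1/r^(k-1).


r^(k-1) = 1.9392
eta = 1 - 1/1.9392 = 0.4843 = 48.4322%

48.4322%


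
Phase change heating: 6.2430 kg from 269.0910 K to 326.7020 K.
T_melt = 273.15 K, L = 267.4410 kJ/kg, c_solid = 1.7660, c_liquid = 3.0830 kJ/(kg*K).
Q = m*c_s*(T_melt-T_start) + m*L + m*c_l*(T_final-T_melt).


Q1 (sensible, solid) = 6.2430 * 1.7660 * 4.0590 = 44.7510 kJ
Q2 (latent) = 6.2430 * 267.4410 = 1669.6342 kJ
Q3 (sensible, liquid) = 6.2430 * 3.0830 * 53.5520 = 1030.7244 kJ
Q_total = 2745.1096 kJ

2745.1096 kJ


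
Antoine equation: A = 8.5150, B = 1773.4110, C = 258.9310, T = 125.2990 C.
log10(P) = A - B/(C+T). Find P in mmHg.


C+T = 384.2300
B/(C+T) = 4.6155
log10(P) = 8.5150 - 4.6155 = 3.8995
P = 10^3.8995 = 7934.2645 mmHg

7934.2645 mmHg


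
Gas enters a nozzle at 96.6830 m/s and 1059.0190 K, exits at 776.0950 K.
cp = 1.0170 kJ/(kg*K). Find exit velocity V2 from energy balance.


dT = 282.9240 K
2*cp*1000*dT = 575467.4160
V1^2 = 9347.6025
V2 = sqrt(584815.0185) = 764.7320 m/s

764.7320 m/s
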